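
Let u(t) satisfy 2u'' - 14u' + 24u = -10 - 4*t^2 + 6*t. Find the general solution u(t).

Divide through by 2: u'' - 7u' + 12u = -5 - 2*t^2 + 3*t.
Characteristic equation r² - 7r + 12 = 0 factors as (r - 3)(r - 4) = 0, so r = 3, 4.
Hence u_h = C1*exp(3*t) + C2*exp(4*t).
For the particular solution try u_p = A0 + A1*t + A2*t^2. Substituting and matching coefficients of each power of t gives A0 = -77/216, A1 = 1/18, A2 = -1/6, so u_p = -77/216 - t^2/6 + t/18.

u = -77/216 - t**2/6 + t/18 + C1*exp(3*t) + C2*exp(4*t)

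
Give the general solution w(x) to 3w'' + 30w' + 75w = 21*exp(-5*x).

Divide through by 3: w'' + 10w' + 25w = 7*exp(-5*x).
Characteristic equation r² + 10r + 25 = 0 has discriminant (10)² - 4·(25) = 0, so r = -5 is a repeated root.
Hence w_h = (C1 + C2*x)*exp(-5*x).
Since exp(-5*x) solves the homogeneous equation (r = -5 is a root of multiplicity 2), multiply the trial by x^2. Try w_p = A*x^2*exp(-5*x). Substituting into the equation and dividing by exp(-5*x) gives A = 7/2, so w_p = 7*x^2*exp(-5*x)/2.

w = C1*exp(-5*x) + 7*x**2*exp(-5*x)/2 + C2*x*exp(-5*x)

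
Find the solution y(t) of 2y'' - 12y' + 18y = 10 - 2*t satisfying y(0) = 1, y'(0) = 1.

Divide through by 2: y'' - 6y' + 9y = 5 - t.
Characteristic equation r² - 6r + 9 = 0 has discriminant (-6)² - 4·(9) = 0, so r = 3 is a repeated root.
Hence y_h = (C1 + C2*t)*exp(3*t).
For the particular solution try y_p = A0 + A1*t. Substituting and matching coefficients of each power of t gives A0 = 13/27, A1 = -1/9, so y_p = 13/27 - t/9.
General solution: y = 13/27 - t/9 + C1*exp(3*t) + C2*t*exp(3*t).
Apply the initial conditions: y(0) = 13/27 + C1 = 1 and y'(0) = -1/9 + C2 + 3*C1 = 1. Solving gives C1 = 14/27, C2 = -4/9.

y = 13/27 - t/9 + 14*exp(3*t)/27 - 4*t*exp(3*t)/9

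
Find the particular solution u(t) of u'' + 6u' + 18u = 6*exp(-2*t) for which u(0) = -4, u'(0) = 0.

Characteristic equation r² + 6r + 18 = 0 has discriminant (6)² - 4·(18) = -36 < 0, so r = -3 ± 3i.
Hence u_h = C1*cos(3*t)*exp(-3*t) + C2*exp(-3*t)*sin(3*t).
Try u_p = A*exp(-2*t). Substituting into the equation and dividing by exp(-2*t) gives A = 3/5, so u_p = 3*exp(-2*t)/5.
General solution: u = 3*exp(-2*t)/5 + C1*cos(3*t)*exp(-3*t) + C2*exp(-3*t)*sin(3*t).
Apply the initial conditions: u(0) = 3/5 + C1 = -4 and u'(0) = -6/5 - 3*C1 + 3*C2 = 0. Solving gives C1 = -23/5, C2 = -21/5.

u = 3*exp(-2*t)/5 - 23*cos(3*t)*exp(-3*t)/5 - 21*exp(-3*t)*sin(3*t)/5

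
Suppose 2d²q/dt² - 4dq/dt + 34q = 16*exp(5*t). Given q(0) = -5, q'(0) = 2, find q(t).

Divide through by 2: q'' - 2q' + 17q = 8*exp(5*t).
Characteristic equation r² - 2r + 17 = 0 has discriminant (-2)² - 4·(17) = -64 < 0, so r = 1 ± 4i.
Hence q_h = C1*cos(4*t)*exp(t) + C2*exp(t)*sin(4*t).
Try q_p = A*exp(5*t). Substituting into the equation and dividing by exp(5*t) gives A = 1/4, so q_p = exp(5*t)/4.
General solution: q = exp(5*t)/4 + C1*cos(4*t)*exp(t) + C2*exp(t)*sin(4*t).
Apply the initial conditions: q(0) = 1/4 + C1 = -5 and q'(0) = 5/4 + C1 + 4*C2 = 2. Solving gives C1 = -21/4, C2 = 3/2.

q = exp(5*t)/4 - 21*cos(4*t)*exp(t)/4 + 3*exp(t)*sin(4*t)/2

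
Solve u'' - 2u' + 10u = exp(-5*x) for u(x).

Characteristic equation r² - 2r + 10 = 0 has discriminant (-2)² - 4·(10) = -36 < 0, so r = 1 ± 3i.
Hence u_h = C1*cos(3*x)*exp(x) + C2*exp(x)*sin(3*x).
Try u_p = A*exp(-5*x). Substituting into the equation and dividing by exp(-5*x) gives A = 1/45, so u_p = exp(-5*x)/45.

u = exp(-5*x)/45 + C1*cos(3*x)*exp(x) + C2*exp(x)*sin(3*x)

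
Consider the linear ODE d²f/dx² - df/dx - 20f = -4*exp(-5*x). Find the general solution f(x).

f = -2*exp(-5*x)/5 + C1*exp(-4*x) + C2*exp(5*x)

Characteristic equation r² - r - 20 = 0 factors as (r + 4)(r - 5) = 0, so r = -4, 5.
Hence f_h = C1*exp(-4*x) + C2*exp(5*x).
Try f_p = A*exp(-5*x). Substituting into the equation and dividing by exp(-5*x) gives A = -2/5, so f_p = -2*exp(-5*x)/5.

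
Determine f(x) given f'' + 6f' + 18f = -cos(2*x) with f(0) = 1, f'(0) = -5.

f = -7*cos(2*x)/170 - 3*sin(2*x)/85 - 307*exp(-3*x)*sin(3*x)/510 + 177*cos(3*x)*exp(-3*x)/170

Characteristic equation r² + 6r + 18 = 0 has discriminant (6)² - 4·(18) = -36 < 0, so r = -3 ± 3i.
Hence f_h = C1*cos(3*x)*exp(-3*x) + C2*exp(-3*x)*sin(3*x).
Try f_p = A*cos(2*x) + B*sin(2*x). Substituting and equating the coefficients of cos(2x) and sin(2x) gives A = -7/170, B = -3/85, so f_p = -7*cos(2*x)/170 - 3*sin(2*x)/85.
General solution: f = -7*cos(2*x)/170 - 3*sin(2*x)/85 + C1*cos(3*x)*exp(-3*x) + C2*exp(-3*x)*sin(3*x).
Apply the initial conditions: f(0) = -7/170 + C1 = 1 and f'(0) = -6/85 - 3*C1 + 3*C2 = -5. Solving gives C1 = 177/170, C2 = -307/510.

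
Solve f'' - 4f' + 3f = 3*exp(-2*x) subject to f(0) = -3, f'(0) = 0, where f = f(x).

Characteristic equation r² - 4r + 3 = 0 factors as (r - 1)(r - 3) = 0, so r = 1, 3.
Hence f_h = C1*exp(x) + C2*exp(3*x).
Try f_p = A*exp(-2*x). Substituting into the equation and dividing by exp(-2*x) gives A = 1/5, so f_p = exp(-2*x)/5.
General solution: f = exp(-2*x)/5 + C1*exp(x) + C2*exp(3*x).
Apply the initial conditions: f(0) = 1/5 + C1 + C2 = -3 and f'(0) = -2/5 + C1 + 3*C2 = 0. Solving gives C1 = -5, C2 = 9/5.

f = -5*exp(x) + exp(-2*x)/5 + 9*exp(3*x)/5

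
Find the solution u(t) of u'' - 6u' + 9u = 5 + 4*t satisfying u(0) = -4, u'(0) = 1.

Characteristic equation r² - 6r + 9 = 0 has discriminant (-6)² - 4·(9) = 0, so r = 3 is a repeated root.
Hence u_h = (C1 + C2*t)*exp(3*t).
For the particular solution try u_p = A0 + A1*t. Substituting and matching coefficients of each power of t gives A0 = 23/27, A1 = 4/9, so u_p = 23/27 + 4*t/9.
General solution: u = 23/27 + 4*t/9 + C1*exp(3*t) + C2*t*exp(3*t).
Apply the initial conditions: u(0) = 23/27 + C1 = -4 and u'(0) = 4/9 + C2 + 3*C1 = 1. Solving gives C1 = -131/27, C2 = 136/9.

u = 23/27 - 131*exp(3*t)/27 + 4*t/9 + 136*t*exp(3*t)/9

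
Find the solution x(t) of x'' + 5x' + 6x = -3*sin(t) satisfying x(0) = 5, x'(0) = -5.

Characteristic equation r² + 5r + 6 = 0 factors as (r + 2)(r + 3) = 0, so r = -2, -3.
Hence x_h = C1*exp(-2*t) + C2*exp(-3*t).
Try x_p = A*cos(t) + B*sin(t). Substituting and equating the coefficients of cos(t) and sin(t) gives A = 3/10, B = -3/10, so x_p = -3*sin(t)/10 + 3*cos(t)/10.
General solution: x = -3*sin(t)/10 + 3*cos(t)/10 + C1*exp(-2*t) + C2*exp(-3*t).
Apply the initial conditions: x(0) = 3/10 + C1 + C2 = 5 and x'(0) = -3/10 - 3*C2 - 2*C1 = -5. Solving gives C1 = 47/5, C2 = -47/10.

x = -47*exp(-3*t)/10 - 3*sin(t)/10 + 3*cos(t)/10 + 47*exp(-2*t)/5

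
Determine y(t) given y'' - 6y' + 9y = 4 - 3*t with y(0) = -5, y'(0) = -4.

Characteristic equation r² - 6r + 9 = 0 has discriminant (-6)² - 4·(9) = 0, so r = 3 is a repeated root.
Hence y_h = (C1 + C2*t)*exp(3*t).
For the particular solution try y_p = A0 + A1*t. Substituting and matching coefficients of each power of t gives A0 = 2/9, A1 = -1/3, so y_p = 2/9 - t/3.
General solution: y = 2/9 - t/3 + C1*exp(3*t) + C2*t*exp(3*t).
Apply the initial conditions: y(0) = 2/9 + C1 = -5 and y'(0) = -1/3 + C2 + 3*C1 = -4. Solving gives C1 = -47/9, C2 = 12.

y = 2/9 - 47*exp(3*t)/9 - t/3 + 12*t*exp(3*t)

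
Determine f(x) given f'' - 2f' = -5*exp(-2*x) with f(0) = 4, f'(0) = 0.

f = 21/4 - 5*exp(-2*x)/8 - 5*exp(2*x)/8

Characteristic equation r² - 2r = 0 factors as (r - 2)r = 0, so r = 2, 0.
Hence f_h = C1*exp(2*x) + C2.
Try f_p = A*exp(-2*x). Substituting into the equation and dividing by exp(-2*x) gives A = -5/8, so f_p = -5*exp(-2*x)/8.
General solution: f = C2 - 5*exp(-2*x)/8 + C1*exp(2*x).
Apply the initial conditions: f(0) = -5/8 + C1 + C2 = 4 and f'(0) = 5/4 + 2*C1 = 0. Solving gives C1 = -5/8, C2 = 21/4.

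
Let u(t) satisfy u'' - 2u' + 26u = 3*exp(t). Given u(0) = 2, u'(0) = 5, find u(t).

Characteristic equation r² - 2r + 26 = 0 has discriminant (-2)² - 4·(26) = -100 < 0, so r = 1 ± 5i.
Hence u_h = C1*cos(5*t)*exp(t) + C2*exp(t)*sin(5*t).
Try u_p = A*exp(t). Substituting into the equation and dividing by exp(t) gives A = 3/25, so u_p = 3*exp(t)/25.
General solution: u = 3*exp(t)/25 + C1*cos(5*t)*exp(t) + C2*exp(t)*sin(5*t).
Apply the initial conditions: u(0) = 3/25 + C1 = 2 and u'(0) = 3/25 + C1 + 5*C2 = 5. Solving gives C1 = 47/25, C2 = 3/5.

u = 3*exp(t)/25 + 3*exp(t)*sin(5*t)/5 + 47*cos(5*t)*exp(t)/25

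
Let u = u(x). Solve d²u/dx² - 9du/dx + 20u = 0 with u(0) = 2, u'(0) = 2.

u = -6*exp(5*x) + 8*exp(4*x)

Characteristic equation r² - 9r + 20 = 0 factors as (r - 4)(r - 5) = 0, so r = 4, 5.
Hence u_h = C1*exp(4*x) + C2*exp(5*x).
Apply the initial conditions: u(0) = C1 + C2 = 2 and u'(0) = 4*C1 + 5*C2 = 2. Solving gives C1 = 8, C2 = -6.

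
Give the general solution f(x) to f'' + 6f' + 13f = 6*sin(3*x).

Characteristic equation r² + 6r + 13 = 0 has discriminant (6)² - 4·(13) = -16 < 0, so r = -3 ± 2i.
Hence f_h = C1*cos(2*x)*exp(-3*x) + C2*exp(-3*x)*sin(2*x).
Try f_p = A*cos(3*x) + B*sin(3*x). Substituting and equating the coefficients of cos(3x) and sin(3x) gives A = -27/85, B = 6/85, so f_p = -27*cos(3*x)/85 + 6*sin(3*x)/85.

f = -27*cos(3*x)/85 + 6*sin(3*x)/85 + C1*cos(2*x)*exp(-3*x) + C2*exp(-3*x)*sin(2*x)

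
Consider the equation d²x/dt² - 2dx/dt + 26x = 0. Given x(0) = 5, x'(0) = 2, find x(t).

x = 5*cos(5*t)*exp(t) - 3*exp(t)*sin(5*t)/5

Characteristic equation r² - 2r + 26 = 0 has discriminant (-2)² - 4·(26) = -100 < 0, so r = 1 ± 5i.
Hence x_h = C1*cos(5*t)*exp(t) + C2*exp(t)*sin(5*t).
Apply the initial conditions: x(0) = C1 = 5 and x'(0) = C1 + 5*C2 = 2. Solving gives C1 = 5, C2 = -3/5.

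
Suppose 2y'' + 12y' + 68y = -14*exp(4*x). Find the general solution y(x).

y = -7*exp(4*x)/74 + C1*cos(5*x)*exp(-3*x) + C2*exp(-3*x)*sin(5*x)

Divide through by 2: y'' + 6y' + 34y = -7*exp(4*x).
Characteristic equation r² + 6r + 34 = 0 has discriminant (6)² - 4·(34) = -100 < 0, so r = -3 ± 5i.
Hence y_h = C1*cos(5*x)*exp(-3*x) + C2*exp(-3*x)*sin(5*x).
Try y_p = A*exp(4*x). Substituting into the equation and dividing by exp(4*x) gives A = -7/74, so y_p = -7*exp(4*x)/74.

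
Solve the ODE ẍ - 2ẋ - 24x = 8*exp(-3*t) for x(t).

Characteristic equation r² - 2r - 24 = 0 factors as (r + 4)(r - 6) = 0, so r = -4, 6.
Hence x_h = C1*exp(-4*t) + C2*exp(6*t).
Try x_p = A*exp(-3*t). Substituting into the equation and dividing by exp(-3*t) gives A = -8/9, so x_p = -8*exp(-3*t)/9.

x = -8*exp(-3*t)/9 + C1*exp(-4*t) + C2*exp(6*t)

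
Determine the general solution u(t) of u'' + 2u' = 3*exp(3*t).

u = C2 + exp(3*t)/5 + C1*exp(-2*t)

Characteristic equation r² + 2r = 0 factors as (r + 2)r = 0, so r = -2, 0.
Hence u_h = C1*exp(-2*t) + C2.
Try u_p = A*exp(3*t). Substituting into the equation and dividing by exp(3*t) gives A = 1/5, so u_p = exp(3*t)/5.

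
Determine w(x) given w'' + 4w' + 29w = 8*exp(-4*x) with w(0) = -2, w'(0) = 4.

w = 8*exp(-4*x)/29 - 66*cos(5*x)*exp(-2*x)/29 + 16*exp(-2*x)*sin(5*x)/145

Characteristic equation r² + 4r + 29 = 0 has discriminant (4)² - 4·(29) = -100 < 0, so r = -2 ± 5i.
Hence w_h = C1*cos(5*x)*exp(-2*x) + C2*exp(-2*x)*sin(5*x).
Try w_p = A*exp(-4*x). Substituting into the equation and dividing by exp(-4*x) gives A = 8/29, so w_p = 8*exp(-4*x)/29.
General solution: w = 8*exp(-4*x)/29 + C1*cos(5*x)*exp(-2*x) + C2*exp(-2*x)*sin(5*x).
Apply the initial conditions: w(0) = 8/29 + C1 = -2 and w'(0) = -32/29 - 2*C1 + 5*C2 = 4. Solving gives C1 = -66/29, C2 = 16/145.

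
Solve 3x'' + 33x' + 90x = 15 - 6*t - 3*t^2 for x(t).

x = 2489/13500 - 19*t/450 - t**2/30 + C1*exp(-6*t) + C2*exp(-5*t)

Divide through by 3: x'' + 11x' + 30x = 5 - t^2 - 2*t.
Characteristic equation r² + 11r + 30 = 0 factors as (r + 6)(r + 5) = 0, so r = -6, -5.
Hence x_h = C1*exp(-6*t) + C2*exp(-5*t).
For the particular solution try x_p = A0 + A1*t + A2*t^2. Substituting and matching coefficients of each power of t gives A0 = 2489/13500, A1 = -19/450, A2 = -1/30, so x_p = 2489/13500 - 19*t/450 - t^2/30.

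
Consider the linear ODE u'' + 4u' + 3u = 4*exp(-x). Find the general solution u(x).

Characteristic equation r² + 4r + 3 = 0 factors as (r + 1)(r + 3) = 0, so r = -1, -3.
Hence u_h = C1*exp(-x) + C2*exp(-3*x).
Since exp(-x) solves the homogeneous equation (r = -1 is a root of multiplicity 1), multiply the trial by x. Try u_p = A*x*exp(-x). Substituting into the equation and dividing by exp(-x) gives A = 2, so u_p = 2*x*exp(-x).

u = C1*exp(-x) + C2*exp(-3*x) + 2*x*exp(-x)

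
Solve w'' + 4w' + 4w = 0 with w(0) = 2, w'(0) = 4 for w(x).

Characteristic equation r² + 4r + 4 = 0 has discriminant (4)² - 4·(4) = 0, so r = -2 is a repeated root.
Hence w_h = (C1 + C2*x)*exp(-2*x).
Apply the initial conditions: w(0) = C1 = 2 and w'(0) = C2 - 2*C1 = 4. Solving gives C1 = 2, C2 = 8.

w = 2*exp(-2*x) + 8*x*exp(-2*x)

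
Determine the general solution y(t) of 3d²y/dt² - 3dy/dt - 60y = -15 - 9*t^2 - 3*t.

Divide through by 3: y'' - y' - 20y = -5 - t - 3*t^2.
Characteristic equation r² - r - 20 = 0 factors as (r - 5)(r + 4) = 0, so r = 5, -4.
Hence y_h = C1*exp(5*t) + C2*exp(-4*t).
For the particular solution try y_p = A0 + A1*t + A2*t^2. Substituting and matching coefficients of each power of t gives A0 = 1053/4000, A1 = 7/200, A2 = 3/20, so y_p = 1053/4000 + 3*t^2/20 + 7*t/200.

y = 1053/4000 + 3*t**2/20 + 7*t/200 + C1*exp(5*t) + C2*exp(-4*t)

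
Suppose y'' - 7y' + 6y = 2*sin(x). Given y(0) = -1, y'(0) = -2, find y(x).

Characteristic equation r² - 7r + 6 = 0 factors as (r - 1)(r - 6) = 0, so r = 1, 6.
Hence y_h = C1*exp(x) + C2*exp(6*x).
Try y_p = A*cos(x) + B*sin(x). Substituting and equating the coefficients of cos(x) and sin(x) gives A = 7/37, B = 5/37, so y_p = 5*sin(x)/37 + 7*cos(x)/37.
General solution: y = 5*sin(x)/37 + 7*cos(x)/37 + C1*exp(x) + C2*exp(6*x).
Apply the initial conditions: y(0) = 7/37 + C1 + C2 = -1 and y'(0) = 5/37 + C1 + 6*C2 = -2. Solving gives C1 = -1, C2 = -7/37.

y = -exp(x) - 7*exp(6*x)/37 + 5*sin(x)/37 + 7*cos(x)/37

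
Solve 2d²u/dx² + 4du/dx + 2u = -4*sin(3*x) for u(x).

Divide through by 2: u'' + 2u' + u = -2*sin(3*x).
Characteristic equation r² + 2r + 1 = 0 has discriminant (2)² - 4·(1) = 0, so r = -1 is a repeated root.
Hence u_h = (C1 + C2*x)*exp(-x).
Try u_p = A*cos(3*x) + B*sin(3*x). Substituting and equating the coefficients of cos(3x) and sin(3x) gives A = 3/25, B = 4/25, so u_p = 3*cos(3*x)/25 + 4*sin(3*x)/25.

u = 3*cos(3*x)/25 + 4*sin(3*x)/25 + C1*exp(-x) + C2*x*exp(-x)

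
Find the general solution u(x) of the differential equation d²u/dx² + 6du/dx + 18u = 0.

Characteristic equation r² + 6r + 18 = 0 has discriminant (6)² - 4·(18) = -36 < 0, so r = -3 ± 3i.
Hence u_h = C1*cos(3*x)*exp(-3*x) + C2*exp(-3*x)*sin(3*x).

u = C1*cos(3*x)*exp(-3*x) + C2*exp(-3*x)*sin(3*x)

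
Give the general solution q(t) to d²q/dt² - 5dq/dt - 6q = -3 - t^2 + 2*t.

q = 115/108 - 11*t/18 + t**2/6 + C1*exp(-t) + C2*exp(6*t)

Characteristic equation r² - 5r - 6 = 0 factors as (r + 1)(r - 6) = 0, so r = -1, 6.
Hence q_h = C1*exp(-t) + C2*exp(6*t).
For the particular solution try q_p = A0 + A1*t + A2*t^2. Substituting and matching coefficients of each power of t gives A0 = 115/108, A1 = -11/18, A2 = 1/6, so q_p = 115/108 - 11*t/18 + t^2/6.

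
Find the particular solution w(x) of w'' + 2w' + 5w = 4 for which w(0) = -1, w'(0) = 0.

Characteristic equation r² + 2r + 5 = 0 has discriminant (2)² - 4·(5) = -16 < 0, so r = -1 ± 2i.
Hence w_h = C1*cos(2*x)*exp(-x) + C2*exp(-x)*sin(2*x).
For the particular solution try w_p = A0. Substituting and matching coefficients of each power of x gives A0 = 4/5, so w_p = 4/5.
General solution: w = 4/5 + C1*cos(2*x)*exp(-x) + C2*exp(-x)*sin(2*x).
Apply the initial conditions: w(0) = 4/5 + C1 = -1 and w'(0) = -C1 + 2*C2 = 0. Solving gives C1 = -9/5, C2 = -9/10.

w = 4/5 - 9*cos(2*x)*exp(-x)/5 - 9*exp(-x)*sin(2*x)/10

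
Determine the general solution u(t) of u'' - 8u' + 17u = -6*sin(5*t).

Characteristic equation r² - 8r + 17 = 0 has discriminant (-8)² - 4·(17) = -4 < 0, so r = 4 ± i.
Hence u_h = C1*cos(t)*exp(4*t) + C2*exp(4*t)*sin(t).
Try u_p = A*cos(5*t) + B*sin(5*t). Substituting and equating the coefficients of cos(5t) and sin(5t) gives A = -15/104, B = 3/104, so u_p = -15*cos(5*t)/104 + 3*sin(5*t)/104.

u = -15*cos(5*t)/104 + 3*sin(5*t)/104 + C1*cos(t)*exp(4*t) + C2*exp(4*t)*sin(t)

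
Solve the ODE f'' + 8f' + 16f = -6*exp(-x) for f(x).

Characteristic equation r² + 8r + 16 = 0 has discriminant (8)² - 4·(16) = 0, so r = -4 is a repeated root.
Hence f_h = (C1 + C2*x)*exp(-4*x).
Try f_p = A*exp(-x). Substituting into the equation and dividing by exp(-x) gives A = -2/3, so f_p = -2*exp(-x)/3.

f = -2*exp(-x)/3 + C1*exp(-4*x) + C2*x*exp(-4*x)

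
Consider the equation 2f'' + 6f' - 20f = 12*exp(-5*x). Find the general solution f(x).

Divide through by 2: f'' + 3f' - 10f = 6*exp(-5*x).
Characteristic equation r² + 3r - 10 = 0 factors as (r + 5)(r - 2) = 0, so r = -5, 2.
Hence f_h = C1*exp(-5*x) + C2*exp(2*x).
Since exp(-5*x) solves the homogeneous equation (r = -5 is a root of multiplicity 1), multiply the trial by x. Try f_p = A*x*exp(-5*x). Substituting into the equation and dividing by exp(-5*x) gives A = -6/7, so f_p = -6*x*exp(-5*x)/7.

f = C1*exp(-5*x) + C2*exp(2*x) - 6*x*exp(-5*x)/7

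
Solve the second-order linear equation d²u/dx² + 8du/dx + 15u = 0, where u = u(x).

Characteristic equation r² + 8r + 15 = 0 factors as (r + 5)(r + 3) = 0, so r = -5, -3.
Hence u_h = C1*exp(-5*x) + C2*exp(-3*x).

u = C1*exp(-5*x) + C2*exp(-3*x)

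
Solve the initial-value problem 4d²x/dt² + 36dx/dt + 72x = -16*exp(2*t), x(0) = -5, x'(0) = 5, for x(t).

Divide through by 4: x'' + 9x' + 18x = -4*exp(2*t).
Characteristic equation r² + 9r + 18 = 0 factors as (r + 3)(r + 6) = 0, so r = -3, -6.
Hence x_h = C1*exp(-3*t) + C2*exp(-6*t).
Try x_p = A*exp(2*t). Substituting into the equation and dividing by exp(2*t) gives A = -1/10, so x_p = -exp(2*t)/10.
General solution: x = -exp(2*t)/10 + C1*exp(-3*t) + C2*exp(-6*t).
Apply the initial conditions: x(0) = -1/10 + C1 + C2 = -5 and x'(0) = -1/5 - 6*C2 - 3*C1 = 5. Solving gives C1 = -121/15, C2 = 19/6.

x = -121*exp(-3*t)/15 - exp(2*t)/10 + 19*exp(-6*t)/6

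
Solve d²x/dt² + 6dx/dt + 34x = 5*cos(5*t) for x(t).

Characteristic equation r² + 6r + 34 = 0 has discriminant (6)² - 4·(34) = -100 < 0, so r = -3 ± 5i.
Hence x_h = C1*cos(5*t)*exp(-3*t) + C2*exp(-3*t)*sin(5*t).
Try x_p = A*cos(5*t) + B*sin(5*t). Substituting and equating the coefficients of cos(5t) and sin(5t) gives A = 5/109, B = 50/327, so x_p = 5*cos(5*t)/109 + 50*sin(5*t)/327.

x = 5*cos(5*t)/109 + 50*sin(5*t)/327 + C1*cos(5*t)*exp(-3*t) + C2*exp(-3*t)*sin(5*t)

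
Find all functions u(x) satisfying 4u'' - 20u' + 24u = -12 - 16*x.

u = -19/18 - 2*x/3 + C1*exp(3*x) + C2*exp(2*x)

Divide through by 4: u'' - 5u' + 6u = -3 - 4*x.
Characteristic equation r² - 5r + 6 = 0 factors as (r - 3)(r - 2) = 0, so r = 3, 2.
Hence u_h = C1*exp(3*x) + C2*exp(2*x).
For the particular solution try u_p = A0 + A1*x. Substituting and matching coefficients of each power of x gives A0 = -19/18, A1 = -2/3, so u_p = -19/18 - 2*x/3.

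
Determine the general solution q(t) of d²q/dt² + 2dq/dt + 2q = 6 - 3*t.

q = 9/2 - 3*t/2 + C1*cos(t)*exp(-t) + C2*exp(-t)*sin(t)

Characteristic equation r² + 2r + 2 = 0 has discriminant (2)² - 4·(2) = -4 < 0, so r = -1 ± i.
Hence q_h = C1*cos(t)*exp(-t) + C2*exp(-t)*sin(t).
For the particular solution try q_p = A0 + A1*t. Substituting and matching coefficients of each power of t gives A0 = 9/2, A1 = -3/2, so q_p = 9/2 - 3*t/2.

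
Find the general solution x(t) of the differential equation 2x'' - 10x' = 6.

x = C2 - 3*t/5 + C1*exp(5*t)

Divide through by 2: x'' - 5x' = 3.
Characteristic equation r² - 5r = 0 factors as (r - 5)r = 0, so r = 5, 0.
Hence x_h = C1*exp(5*t) + C2.
Since 0 is a characteristic root (multiplicity 1), multiply the polynomial trial by t: try x_p = A0*t. Substituting and matching coefficients of each power of t gives A0 = -3/5, so x_p = -3*t/5.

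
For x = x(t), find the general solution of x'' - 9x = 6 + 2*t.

x = -2/3 - 2*t/9 + C1*exp(3*t) + C2*exp(-3*t)

Characteristic equation r² - 9 = 0 factors as (r - 3)(r + 3) = 0, so r = 3, -3.
Hence x_h = C1*exp(3*t) + C2*exp(-3*t).
For the particular solution try x_p = A0 + A1*t. Substituting and matching coefficients of each power of t gives A0 = -2/3, A1 = -2/9, so x_p = -2/3 - 2*t/9.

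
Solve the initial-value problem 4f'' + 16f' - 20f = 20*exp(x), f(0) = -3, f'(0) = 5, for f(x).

f = -65*exp(x)/36 - 43*exp(-5*x)/36 + 5*x*exp(x)/6

Divide through by 4: f'' + 4f' - 5f = 5*exp(x).
Characteristic equation r² + 4r - 5 = 0 factors as (r - 1)(r + 5) = 0, so r = 1, -5.
Hence f_h = C1*exp(x) + C2*exp(-5*x).
Since exp(x) solves the homogeneous equation (r = 1 is a root of multiplicity 1), multiply the trial by x. Try f_p = A*x*exp(x). Substituting into the equation and dividing by exp(x) gives A = 5/6, so f_p = 5*x*exp(x)/6.
General solution: f = C1*exp(x) + C2*exp(-5*x) + 5*x*exp(x)/6.
Apply the initial conditions: f(0) = C1 + C2 = -3 and f'(0) = 5/6 + C1 - 5*C2 = 5. Solving gives C1 = -65/36, C2 = -43/36.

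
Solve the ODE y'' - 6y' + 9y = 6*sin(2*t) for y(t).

Characteristic equation r² - 6r + 9 = 0 has discriminant (-6)² - 4·(9) = 0, so r = 3 is a repeated root.
Hence y_h = (C1 + C2*t)*exp(3*t).
Try y_p = A*cos(2*t) + B*sin(2*t). Substituting and equating the coefficients of cos(2t) and sin(2t) gives A = 72/169, B = 30/169, so y_p = 30*sin(2*t)/169 + 72*cos(2*t)/169.

y = 30*sin(2*t)/169 + 72*cos(2*t)/169 + C1*exp(3*t) + C2*t*exp(3*t)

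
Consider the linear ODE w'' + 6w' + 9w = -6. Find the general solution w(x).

Characteristic equation r² + 6r + 9 = 0 has discriminant (6)² - 4·(9) = 0, so r = -3 is a repeated root.
Hence w_h = (C1 + C2*x)*exp(-3*x).
For the particular solution try w_p = A0. Substituting and matching coefficients of each power of x gives A0 = -2/3, so w_p = -2/3.

w = -2/3 + C1*exp(-3*x) + C2*x*exp(-3*x)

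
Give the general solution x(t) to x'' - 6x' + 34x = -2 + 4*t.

x = -11/289 + 2*t/17 + C1*cos(5*t)*exp(3*t) + C2*exp(3*t)*sin(5*t)

Characteristic equation r² - 6r + 34 = 0 has discriminant (-6)² - 4·(34) = -100 < 0, so r = 3 ± 5i.
Hence x_h = C1*cos(5*t)*exp(3*t) + C2*exp(3*t)*sin(5*t).
For the particular solution try x_p = A0 + A1*t. Substituting and matching coefficients of each power of t gives A0 = -11/289, A1 = 2/17, so x_p = -11/289 + 2*t/17.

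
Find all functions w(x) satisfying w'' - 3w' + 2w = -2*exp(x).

w = C1*exp(x) + C2*exp(2*x) + 2*x*exp(x)

Characteristic equation r² - 3r + 2 = 0 factors as (r - 1)(r - 2) = 0, so r = 1, 2.
Hence w_h = C1*exp(x) + C2*exp(2*x).
Since exp(x) solves the homogeneous equation (r = 1 is a root of multiplicity 1), multiply the trial by x. Try w_p = A*x*exp(x). Substituting into the equation and dividing by exp(x) gives A = 2, so w_p = 2*x*exp(x).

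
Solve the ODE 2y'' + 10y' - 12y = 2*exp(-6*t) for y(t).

y = C1*exp(t) + C2*exp(-6*t) - t*exp(-6*t)/7

Divide through by 2: y'' + 5y' - 6y = exp(-6*t).
Characteristic equation r² + 5r - 6 = 0 factors as (r - 1)(r + 6) = 0, so r = 1, -6.
Hence y_h = C1*exp(t) + C2*exp(-6*t).
Since exp(-6*t) solves the homogeneous equation (r = -6 is a root of multiplicity 1), multiply the trial by t. Try y_p = A*t*exp(-6*t). Substituting into the equation and dividing by exp(-6*t) gives A = -1/7, so y_p = -t*exp(-6*t)/7.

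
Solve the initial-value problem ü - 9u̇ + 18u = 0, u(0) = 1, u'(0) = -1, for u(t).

u = -4*exp(6*t)/3 + 7*exp(3*t)/3

Characteristic equation r² - 9r + 18 = 0 factors as (r - 3)(r - 6) = 0, so r = 3, 6.
Hence u_h = C1*exp(3*t) + C2*exp(6*t).
Apply the initial conditions: u(0) = C1 + C2 = 1 and u'(0) = 3*C1 + 6*C2 = -1. Solving gives C1 = 7/3, C2 = -4/3.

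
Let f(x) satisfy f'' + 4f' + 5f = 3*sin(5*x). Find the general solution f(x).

Characteristic equation r² + 4r + 5 = 0 has discriminant (4)² - 4·(5) = -4 < 0, so r = -2 ± i.
Hence f_h = C1*cos(x)*exp(-2*x) + C2*exp(-2*x)*sin(x).
Try f_p = A*cos(5*x) + B*sin(5*x). Substituting and equating the coefficients of cos(5x) and sin(5x) gives A = -3/40, B = -3/40, so f_p = -3*cos(5*x)/40 - 3*sin(5*x)/40.

f = -3*cos(5*x)/40 - 3*sin(5*x)/40 + C1*cos(x)*exp(-2*x) + C2*exp(-2*x)*sin(x)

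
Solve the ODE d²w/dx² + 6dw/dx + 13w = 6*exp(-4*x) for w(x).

Characteristic equation r² + 6r + 13 = 0 has discriminant (6)² - 4·(13) = -16 < 0, so r = -3 ± 2i.
Hence w_h = C1*cos(2*x)*exp(-3*x) + C2*exp(-3*x)*sin(2*x).
Try w_p = A*exp(-4*x). Substituting into the equation and dividing by exp(-4*x) gives A = 6/5, so w_p = 6*exp(-4*x)/5.

w = 6*exp(-4*x)/5 + C1*cos(2*x)*exp(-3*x) + C2*exp(-3*x)*sin(2*x)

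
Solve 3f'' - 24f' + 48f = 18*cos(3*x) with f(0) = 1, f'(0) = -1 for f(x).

f = -144*sin(3*x)/625 + 42*cos(3*x)/625 + 583*exp(4*x)/625 - 101*x*exp(4*x)/25

Divide through by 3: f'' - 8f' + 16f = 6*cos(3*x).
Characteristic equation r² - 8r + 16 = 0 has discriminant (-8)² - 4·(16) = 0, so r = 4 is a repeated root.
Hence f_h = (C1 + C2*x)*exp(4*x).
Try f_p = A*cos(3*x) + B*sin(3*x). Substituting and equating the coefficients of cos(3x) and sin(3x) gives A = 42/625, B = -144/625, so f_p = -144*sin(3*x)/625 + 42*cos(3*x)/625.
General solution: f = -144*sin(3*x)/625 + 42*cos(3*x)/625 + C1*exp(4*x) + C2*x*exp(4*x).
Apply the initial conditions: f(0) = 42/625 + C1 = 1 and f'(0) = -432/625 + C2 + 4*C1 = -1. Solving gives C1 = 583/625, C2 = -101/25.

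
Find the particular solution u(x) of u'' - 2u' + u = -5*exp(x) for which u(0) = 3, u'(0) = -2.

Characteristic equation r² - 2r + 1 = 0 has discriminant (-2)² - 4·(1) = 0, so r = 1 is a repeated root.
Hence u_h = (C1 + C2*x)*exp(x).
Since exp(x) solves the homogeneous equation (r = 1 is a root of multiplicity 2), multiply the trial by x^2. Try u_p = A*x^2*exp(x). Substituting into the equation and dividing by exp(x) gives A = -5/2, so u_p = -5*x^2*exp(x)/2.
General solution: u = C1*exp(x) - 5*x^2*exp(x)/2 + C2*x*exp(x).
Apply the initial conditions: u(0) = C1 = 3 and u'(0) = C1 + C2 = -2. Solving gives C1 = 3, C2 = -5.

u = 3*exp(x) - 5*x*exp(x) - 5*x**2*exp(x)/2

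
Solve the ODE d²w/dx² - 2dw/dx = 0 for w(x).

w = C2 + C1*exp(2*x)

Characteristic equation r² - 2r = 0 factors as (r - 2)r = 0, so r = 2, 0.
Hence w_h = C1*exp(2*x) + C2.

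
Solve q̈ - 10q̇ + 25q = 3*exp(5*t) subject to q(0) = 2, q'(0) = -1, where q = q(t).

Characteristic equation r² - 10r + 25 = 0 has discriminant (-10)² - 4·(25) = 0, so r = 5 is a repeated root.
Hence q_h = (C1 + C2*t)*exp(5*t).
Since exp(5*t) solves the homogeneous equation (r = 5 is a root of multiplicity 2), multiply the trial by t^2. Try q_p = A*t^2*exp(5*t). Substituting into the equation and dividing by exp(5*t) gives A = 3/2, so q_p = 3*t^2*exp(5*t)/2.
General solution: q = C1*exp(5*t) + 3*t^2*exp(5*t)/2 + C2*t*exp(5*t).
Apply the initial conditions: q(0) = C1 = 2 and q'(0) = C2 + 5*C1 = -1. Solving gives C1 = 2, C2 = -11.

q = 2*exp(5*t) - 11*t*exp(5*t) + 3*t**2*exp(5*t)/2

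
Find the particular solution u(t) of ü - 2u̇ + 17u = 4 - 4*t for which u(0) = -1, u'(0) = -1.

Characteristic equation r² - 2r + 17 = 0 has discriminant (-2)² - 4·(17) = -64 < 0, so r = 1 ± 4i.
Hence u_h = C1*cos(4*t)*exp(t) + C2*exp(t)*sin(4*t).
For the particular solution try u_p = A0 + A1*t. Substituting and matching coefficients of each power of t gives A0 = 60/289, A1 = -4/17, so u_p = 60/289 - 4*t/17.
General solution: u = 60/289 - 4*t/17 + C1*cos(4*t)*exp(t) + C2*exp(t)*sin(4*t).
Apply the initial conditions: u(0) = 60/289 + C1 = -1 and u'(0) = -4/17 + C1 + 4*C2 = -1. Solving gives C1 = -349/289, C2 = 32/289.

u = 60/289 - 4*t/17 - 349*cos(4*t)*exp(t)/289 + 32*exp(t)*sin(4*t)/289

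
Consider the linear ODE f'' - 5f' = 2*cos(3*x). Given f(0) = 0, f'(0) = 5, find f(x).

f = -1 - 5*sin(3*x)/51 - cos(3*x)/17 + 18*exp(5*x)/17

Characteristic equation r² - 5r = 0 factors as (r - 5)r = 0, so r = 5, 0.
Hence f_h = C1*exp(5*x) + C2.
Try f_p = A*cos(3*x) + B*sin(3*x). Substituting and equating the coefficients of cos(3x) and sin(3x) gives A = -1/17, B = -5/51, so f_p = -5*sin(3*x)/51 - cos(3*x)/17.
General solution: f = C2 - 5*sin(3*x)/51 - cos(3*x)/17 + C1*exp(5*x).
Apply the initial conditions: f(0) = -1/17 + C1 + C2 = 0 and f'(0) = -5/17 + 5*C1 = 5. Solving gives C1 = 18/17, C2 = -1.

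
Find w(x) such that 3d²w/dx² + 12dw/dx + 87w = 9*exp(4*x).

w = 3*exp(4*x)/61 + C1*cos(5*x)*exp(-2*x) + C2*exp(-2*x)*sin(5*x)

Divide through by 3: w'' + 4w' + 29w = 3*exp(4*x).
Characteristic equation r² + 4r + 29 = 0 has discriminant (4)² - 4·(29) = -100 < 0, so r = -2 ± 5i.
Hence w_h = C1*cos(5*x)*exp(-2*x) + C2*exp(-2*x)*sin(5*x).
Try w_p = A*exp(4*x). Substituting into the equation and dividing by exp(4*x) gives A = 3/61, so w_p = 3*exp(4*x)/61.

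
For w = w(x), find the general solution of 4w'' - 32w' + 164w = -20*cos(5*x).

w = -5*cos(5*x)/116 + 25*sin(5*x)/232 + C1*cos(5*x)*exp(4*x) + C2*exp(4*x)*sin(5*x)

Divide through by 4: w'' - 8w' + 41w = -5*cos(5*x).
Characteristic equation r² - 8r + 41 = 0 has discriminant (-8)² - 4·(41) = -100 < 0, so r = 4 ± 5i.
Hence w_h = C1*cos(5*x)*exp(4*x) + C2*exp(4*x)*sin(5*x).
Try w_p = A*cos(5*x) + B*sin(5*x). Substituting and equating the coefficients of cos(5x) and sin(5x) gives A = -5/116, B = 25/232, so w_p = -5*cos(5*x)/116 + 25*sin(5*x)/232.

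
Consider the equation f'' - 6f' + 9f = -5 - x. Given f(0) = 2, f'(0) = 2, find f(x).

Characteristic equation r² - 6r + 9 = 0 has discriminant (-6)² - 4·(9) = 0, so r = 3 is a repeated root.
Hence f_h = (C1 + C2*x)*exp(3*x).
For the particular solution try f_p = A0 + A1*x. Substituting and matching coefficients of each power of x gives A0 = -17/27, A1 = -1/9, so f_p = -17/27 - x/9.
General solution: f = -17/27 - x/9 + C1*exp(3*x) + C2*x*exp(3*x).
Apply the initial conditions: f(0) = -17/27 + C1 = 2 and f'(0) = -1/9 + C2 + 3*C1 = 2. Solving gives C1 = 71/27, C2 = -52/9.

f = -17/27 - x/9 + 71*exp(3*x)/27 - 52*x*exp(3*x)/9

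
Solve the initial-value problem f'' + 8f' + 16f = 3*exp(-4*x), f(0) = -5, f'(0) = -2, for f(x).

f = -5*exp(-4*x) - 22*x*exp(-4*x) + 3*x**2*exp(-4*x)/2

Characteristic equation r² + 8r + 16 = 0 has discriminant (8)² - 4·(16) = 0, so r = -4 is a repeated root.
Hence f_h = (C1 + C2*x)*exp(-4*x).
Since exp(-4*x) solves the homogeneous equation (r = -4 is a root of multiplicity 2), multiply the trial by x^2. Try f_p = A*x^2*exp(-4*x). Substituting into the equation and dividing by exp(-4*x) gives A = 3/2, so f_p = 3*x^2*exp(-4*x)/2.
General solution: f = C1*exp(-4*x) + 3*x^2*exp(-4*x)/2 + C2*x*exp(-4*x).
Apply the initial conditions: f(0) = C1 = -5 and f'(0) = C2 - 4*C1 = -2. Solving gives C1 = -5, C2 = -22.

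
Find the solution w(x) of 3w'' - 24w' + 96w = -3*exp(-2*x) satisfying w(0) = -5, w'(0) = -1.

Divide through by 3: w'' - 8w' + 32w = -exp(-2*x).
Characteristic equation r² - 8r + 32 = 0 has discriminant (-8)² - 4·(32) = -64 < 0, so r = 4 ± 4i.
Hence w_h = C1*cos(4*x)*exp(4*x) + C2*exp(4*x)*sin(4*x).
Try w_p = A*exp(-2*x). Substituting into the equation and dividing by exp(-2*x) gives A = -1/52, so w_p = -exp(-2*x)/52.
General solution: w = -exp(-2*x)/52 + C1*cos(4*x)*exp(4*x) + C2*exp(4*x)*sin(4*x).
Apply the initial conditions: w(0) = -1/52 + C1 = -5 and w'(0) = 1/26 + 4*C1 + 4*C2 = -1. Solving gives C1 = -259/52, C2 = 491/104.

w = -exp(-2*x)/52 - 259*cos(4*x)*exp(4*x)/52 + 491*exp(4*x)*sin(4*x)/104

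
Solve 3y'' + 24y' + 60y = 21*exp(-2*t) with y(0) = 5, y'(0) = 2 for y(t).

y = 7*exp(-2*t)/8 + 33*cos(2*t)*exp(-4*t)/8 + 81*exp(-4*t)*sin(2*t)/8

Divide through by 3: y'' + 8y' + 20y = 7*exp(-2*t).
Characteristic equation r² + 8r + 20 = 0 has discriminant (8)² - 4·(20) = -16 < 0, so r = -4 ± 2i.
Hence y_h = C1*cos(2*t)*exp(-4*t) + C2*exp(-4*t)*sin(2*t).
Try y_p = A*exp(-2*t). Substituting into the equation and dividing by exp(-2*t) gives A = 7/8, so y_p = 7*exp(-2*t)/8.
General solution: y = 7*exp(-2*t)/8 + C1*cos(2*t)*exp(-4*t) + C2*exp(-4*t)*sin(2*t).
Apply the initial conditions: y(0) = 7/8 + C1 = 5 and y'(0) = -7/4 - 4*C1 + 2*C2 = 2. Solving gives C1 = 33/8, C2 = 81/8.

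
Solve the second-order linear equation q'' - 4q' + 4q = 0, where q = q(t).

Characteristic equation r² - 4r + 4 = 0 has discriminant (-4)² - 4·(4) = 0, so r = 2 is a repeated root.
Hence q_h = (C1 + C2*t)*exp(2*t).

q = C1*exp(2*t) + C2*t*exp(2*t)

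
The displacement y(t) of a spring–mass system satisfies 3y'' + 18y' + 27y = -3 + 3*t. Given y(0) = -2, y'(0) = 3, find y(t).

y = -5/27 - 49*exp(-3*t)/27 + t/9 - 23*t*exp(-3*t)/9

Divide through by 3: y'' + 6y' + 9y = -1 + t.
Characteristic equation r² + 6r + 9 = 0 has discriminant (6)² - 4·(9) = 0, so r = -3 is a repeated root.
Hence y_h = (C1 + C2*t)*exp(-3*t).
For the particular solution try y_p = A0 + A1*t. Substituting and matching coefficients of each power of t gives A0 = -5/27, A1 = 1/9, so y_p = -5/27 + t/9.
General solution: y = -5/27 + t/9 + C1*exp(-3*t) + C2*t*exp(-3*t).
Apply the initial conditions: y(0) = -5/27 + C1 = -2 and y'(0) = 1/9 + C2 - 3*C1 = 3. Solving gives C1 = -49/27, C2 = -23/9.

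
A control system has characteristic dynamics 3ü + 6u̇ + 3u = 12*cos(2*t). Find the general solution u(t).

u = -12*cos(2*t)/25 + 16*sin(2*t)/25 + C1*exp(-t) + C2*t*exp(-t)

Divide through by 3: u'' + 2u' + u = 4*cos(2*t).
Characteristic equation r² + 2r + 1 = 0 has discriminant (2)² - 4·(1) = 0, so r = -1 is a repeated root.
Hence u_h = (C1 + C2*t)*exp(-t).
Try u_p = A*cos(2*t) + B*sin(2*t). Substituting and equating the coefficients of cos(2t) and sin(2t) gives A = -12/25, B = 16/25, so u_p = -12*cos(2*t)/25 + 16*sin(2*t)/25.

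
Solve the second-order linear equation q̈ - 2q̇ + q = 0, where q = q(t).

Characteristic equation r² - 2r + 1 = 0 has discriminant (-2)² - 4·(1) = 0, so r = 1 is a repeated root.
Hence q_h = (C1 + C2*t)*exp(t).

q = C1*exp(t) + C2*t*exp(t)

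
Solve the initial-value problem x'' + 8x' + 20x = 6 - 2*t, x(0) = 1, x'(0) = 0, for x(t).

x = 17/50 - t/10 + 33*cos(2*t)*exp(-4*t)/50 + 137*exp(-4*t)*sin(2*t)/100

Characteristic equation r² + 8r + 20 = 0 has discriminant (8)² - 4·(20) = -16 < 0, so r = -4 ± 2i.
Hence x_h = C1*cos(2*t)*exp(-4*t) + C2*exp(-4*t)*sin(2*t).
For the particular solution try x_p = A0 + A1*t. Substituting and matching coefficients of each power of t gives A0 = 17/50, A1 = -1/10, so x_p = 17/50 - t/10.
General solution: x = 17/50 - t/10 + C1*cos(2*t)*exp(-4*t) + C2*exp(-4*t)*sin(2*t).
Apply the initial conditions: x(0) = 17/50 + C1 = 1 and x'(0) = -1/10 - 4*C1 + 2*C2 = 0. Solving gives C1 = 33/50, C2 = 137/100.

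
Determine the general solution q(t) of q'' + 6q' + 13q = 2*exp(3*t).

Characteristic equation r² + 6r + 13 = 0 has discriminant (6)² - 4·(13) = -16 < 0, so r = -3 ± 2i.
Hence q_h = C1*cos(2*t)*exp(-3*t) + C2*exp(-3*t)*sin(2*t).
Try q_p = A*exp(3*t). Substituting into the equation and dividing by exp(3*t) gives A = 1/20, so q_p = exp(3*t)/20.

q = exp(3*t)/20 + C1*cos(2*t)*exp(-3*t) + C2*exp(-3*t)*sin(2*t)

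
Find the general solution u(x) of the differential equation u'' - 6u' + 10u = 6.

Characteristic equation r² - 6r + 10 = 0 has discriminant (-6)² - 4·(10) = -4 < 0, so r = 3 ± i.
Hence u_h = C1*cos(x)*exp(3*x) + C2*exp(3*x)*sin(x).
For the particular solution try u_p = A0. Substituting and matching coefficients of each power of x gives A0 = 3/5, so u_p = 3/5.

u = 3/5 + C1*cos(x)*exp(3*x) + C2*exp(3*x)*sin(x)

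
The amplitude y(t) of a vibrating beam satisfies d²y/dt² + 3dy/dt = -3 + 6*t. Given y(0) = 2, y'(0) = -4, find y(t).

Characteristic equation r² + 3r = 0 factors as (r + 3)r = 0, so r = -3, 0.
Hence y_h = C1*exp(-3*t) + C2.
Since 0 is a characteristic root (multiplicity 1), multiply the polynomial trial by t: try y_p = t*(A0 + A1*t). Substituting and matching coefficients of each power of t gives A0 = -5/3, A1 = 1, so y_p = t^2 - 5*t/3.
General solution: y = C2 + t^2 - 5*t/3 + C1*exp(-3*t).
Apply the initial conditions: y(0) = C1 + C2 = 2 and y'(0) = -5/3 - 3*C1 = -4. Solving gives C1 = 7/9, C2 = 11/9.

y = 11/9 + t**2 - 5*t/3 + 7*exp(-3*t)/9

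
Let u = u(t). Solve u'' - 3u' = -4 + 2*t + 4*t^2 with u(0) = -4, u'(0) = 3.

u = -383/81 - 7*t**2/9 - 4*t**3/9 + 22*t/27 + 59*exp(3*t)/81

Characteristic equation r² - 3r = 0 factors as (r - 3)r = 0, so r = 3, 0.
Hence u_h = C1*exp(3*t) + C2.
Since 0 is a characteristic root (multiplicity 1), multiply the polynomial trial by t: try u_p = t*(A0 + A1*t + A2*t^2). Substituting and matching coefficients of each power of t gives A0 = 22/27, A1 = -7/9, A2 = -4/9, so u_p = -7*t^2/9 - 4*t^3/9 + 22*t/27.
General solution: u = C2 - 7*t^2/9 - 4*t^3/9 + 22*t/27 + C1*exp(3*t).
Apply the initial conditions: u(0) = C1 + C2 = -4 and u'(0) = 22/27 + 3*C1 = 3. Solving gives C1 = 59/81, C2 = -383/81.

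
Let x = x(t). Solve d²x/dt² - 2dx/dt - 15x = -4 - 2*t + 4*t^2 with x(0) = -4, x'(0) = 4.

x = 688/3375 - 551*exp(5*t)/500 - 335*exp(-3*t)/108 - 4*t**2/15 + 46*t/225

Characteristic equation r² - 2r - 15 = 0 factors as (r - 5)(r + 3) = 0, so r = 5, -3.
Hence x_h = C1*exp(5*t) + C2*exp(-3*t).
For the particular solution try x_p = A0 + A1*t + A2*t^2. Substituting and matching coefficients of each power of t gives A0 = 688/3375, A1 = 46/225, A2 = -4/15, so x_p = 688/3375 - 4*t^2/15 + 46*t/225.
General solution: x = 688/3375 - 4*t^2/15 + 46*t/225 + C1*exp(5*t) + C2*exp(-3*t).
Apply the initial conditions: x(0) = 688/3375 + C1 + C2 = -4 and x'(0) = 46/225 - 3*C2 + 5*C1 = 4. Solving gives C1 = -551/500, C2 = -335/108.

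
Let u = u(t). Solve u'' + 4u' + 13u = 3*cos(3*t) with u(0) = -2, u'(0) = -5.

Characteristic equation r² + 4r + 13 = 0 has discriminant (4)² - 4·(13) = -36 < 0, so r = -2 ± 3i.
Hence u_h = C1*cos(3*t)*exp(-2*t) + C2*exp(-2*t)*sin(3*t).
Try u_p = A*cos(3*t) + B*sin(3*t). Substituting and equating the coefficients of cos(3t) and sin(3t) gives A = 3/40, B = 9/40, so u_p = 3*cos(3*t)/40 + 9*sin(3*t)/40.
General solution: u = 3*cos(3*t)/40 + 9*sin(3*t)/40 + C1*cos(3*t)*exp(-2*t) + C2*exp(-2*t)*sin(3*t).
Apply the initial conditions: u(0) = 3/40 + C1 = -2 and u'(0) = 27/40 - 2*C1 + 3*C2 = -5. Solving gives C1 = -83/40, C2 = -131/40.

u = 3*cos(3*t)/40 + 9*sin(3*t)/40 - 131*exp(-2*t)*sin(3*t)/40 - 83*cos(3*t)*exp(-2*t)/40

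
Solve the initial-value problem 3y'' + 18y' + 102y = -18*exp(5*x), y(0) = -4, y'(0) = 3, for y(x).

Divide through by 3: y'' + 6y' + 34y = -6*exp(5*x).
Characteristic equation r² + 6r + 34 = 0 has discriminant (6)² - 4·(34) = -100 < 0, so r = -3 ± 5i.
Hence y_h = C1*cos(5*x)*exp(-3*x) + C2*exp(-3*x)*sin(5*x).
Try y_p = A*exp(5*x). Substituting into the equation and dividing by exp(5*x) gives A = -6/89, so y_p = -6*exp(5*x)/89.
General solution: y = -6*exp(5*x)/89 + C1*cos(5*x)*exp(-3*x) + C2*exp(-3*x)*sin(5*x).
Apply the initial conditions: y(0) = -6/89 + C1 = -4 and y'(0) = -30/89 - 3*C1 + 5*C2 = 3. Solving gives C1 = -350/89, C2 = -753/445.

y = -6*exp(5*x)/89 - 753*exp(-3*x)*sin(5*x)/445 - 350*cos(5*x)*exp(-3*x)/89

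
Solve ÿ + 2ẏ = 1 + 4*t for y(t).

y = C2 + t**2 - t/2 + C1*exp(-2*t)

Characteristic equation r² + 2r = 0 factors as (r + 2)r = 0, so r = -2, 0.
Hence y_h = C1*exp(-2*t) + C2.
Since 0 is a characteristic root (multiplicity 1), multiply the polynomial trial by t: try y_p = t*(A0 + A1*t). Substituting and matching coefficients of each power of t gives A0 = -1/2, A1 = 1, so y_p = t^2 - t/2.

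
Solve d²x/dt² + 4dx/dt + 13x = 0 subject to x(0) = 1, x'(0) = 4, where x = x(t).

x = cos(3*t)*exp(-2*t) + 2*exp(-2*t)*sin(3*t)

Characteristic equation r² + 4r + 13 = 0 has discriminant (4)² - 4·(13) = -36 < 0, so r = -2 ± 3i.
Hence x_h = C1*cos(3*t)*exp(-2*t) + C2*exp(-2*t)*sin(3*t).
Apply the initial conditions: x(0) = C1 = 1 and x'(0) = -2*C1 + 3*C2 = 4. Solving gives C1 = 1, C2 = 2.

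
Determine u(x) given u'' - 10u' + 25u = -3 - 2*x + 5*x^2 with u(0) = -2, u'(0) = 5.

u = -13/125 - 237*exp(5*x)/125 + x**2/5 + 2*x/25 + 72*x*exp(5*x)/5

Characteristic equation r² - 10r + 25 = 0 has discriminant (-10)² - 4·(25) = 0, so r = 5 is a repeated root.
Hence u_h = (C1 + C2*x)*exp(5*x).
For the particular solution try u_p = A0 + A1*x + A2*x^2. Substituting and matching coefficients of each power of x gives A0 = -13/125, A1 = 2/25, A2 = 1/5, so u_p = -13/125 + x^2/5 + 2*x/25.
General solution: u = -13/125 + x^2/5 + 2*x/25 + C1*exp(5*x) + C2*x*exp(5*x).
Apply the initial conditions: u(0) = -13/125 + C1 = -2 and u'(0) = 2/25 + C2 + 5*C1 = 5. Solving gives C1 = -237/125, C2 = 72/5.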